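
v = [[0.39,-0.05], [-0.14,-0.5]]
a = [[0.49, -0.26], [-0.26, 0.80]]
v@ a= [[0.20,-0.14], [0.06,-0.36]]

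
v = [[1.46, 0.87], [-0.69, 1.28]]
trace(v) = 2.74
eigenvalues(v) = [(1.37+0.77j), (1.37-0.77j)]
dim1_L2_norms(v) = [1.7, 1.45]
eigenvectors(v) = [[(0.75+0j),0.75-0.00j], [(-0.08+0.66j),-0.08-0.66j]]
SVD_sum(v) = [[1.34, 1.02], [0.18, 0.14]] + [[0.12, -0.15], [-0.87, 1.14]]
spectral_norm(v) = 1.70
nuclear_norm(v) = 3.15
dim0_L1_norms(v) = [2.15, 2.15]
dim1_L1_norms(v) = [2.33, 1.97]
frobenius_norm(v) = 2.24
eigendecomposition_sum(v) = [[(0.73+0.3j), 0.43-0.77j], [(-0.35+0.61j), 0.64+0.46j]] + [[(0.73-0.3j), (0.43+0.77j)], [(-0.34-0.61j), (0.64-0.46j)]]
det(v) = 2.47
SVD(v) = [[-0.99,-0.13], [-0.13,0.99]] @ diag([1.7037626490072932, 1.4492042077801357]) @ [[-0.8, -0.61],[-0.61, 0.80]]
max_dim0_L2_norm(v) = 1.61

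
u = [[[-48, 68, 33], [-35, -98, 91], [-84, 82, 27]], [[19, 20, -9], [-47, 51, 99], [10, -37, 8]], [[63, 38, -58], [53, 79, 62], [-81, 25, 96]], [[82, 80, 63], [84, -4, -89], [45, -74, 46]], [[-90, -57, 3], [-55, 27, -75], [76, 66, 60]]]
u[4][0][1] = -57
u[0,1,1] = -98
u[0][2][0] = -84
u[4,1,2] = -75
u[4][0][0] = -90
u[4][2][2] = 60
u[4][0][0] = -90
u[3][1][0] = 84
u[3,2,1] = -74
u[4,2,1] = 66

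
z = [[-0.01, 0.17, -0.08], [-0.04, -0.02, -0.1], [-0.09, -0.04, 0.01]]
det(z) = 0.002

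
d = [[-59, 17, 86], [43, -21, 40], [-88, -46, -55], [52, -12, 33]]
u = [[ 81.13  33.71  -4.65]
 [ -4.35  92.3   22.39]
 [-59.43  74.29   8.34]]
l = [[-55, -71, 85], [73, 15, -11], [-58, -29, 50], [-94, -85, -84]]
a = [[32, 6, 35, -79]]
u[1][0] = -4.35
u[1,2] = 22.39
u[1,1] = 92.3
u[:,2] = [-4.65, 22.39, 8.34]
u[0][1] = 33.71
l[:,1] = [-71, 15, -29, -85]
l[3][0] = -94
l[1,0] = 73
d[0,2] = 86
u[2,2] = 8.34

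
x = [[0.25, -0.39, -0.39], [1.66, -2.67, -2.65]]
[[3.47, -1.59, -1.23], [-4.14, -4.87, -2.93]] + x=[[3.72, -1.98, -1.62], [-2.48, -7.54, -5.58]]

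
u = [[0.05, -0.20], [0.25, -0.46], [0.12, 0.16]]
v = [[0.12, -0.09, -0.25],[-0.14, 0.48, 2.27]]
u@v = [[0.03, -0.10, -0.47], [0.09, -0.24, -1.11], [-0.01, 0.07, 0.33]]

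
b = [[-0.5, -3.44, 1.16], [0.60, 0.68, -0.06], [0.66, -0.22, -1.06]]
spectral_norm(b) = 3.75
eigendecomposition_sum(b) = [[(-0.27+0j), (-0.36+0j), 0.72-0.00j], [0.09-0.00j, (0.12-0j), -0.24+0.00j], [0.49-0.00j, (0.65-0j), (-1.31+0j)]] + [[-0.11+0.56j, (-1.54+0.2j), 0.22+0.27j], [(0.26-0.02j), (0.28+0.64j), (0.09-0.13j)], [(0.08+0.2j), -0.44+0.39j, (0.13+0.04j)]] + [[(-0.11-0.56j), (-1.54-0.2j), (0.22-0.27j)], [(0.26+0.02j), (0.28-0.64j), (0.09+0.13j)], [0.08-0.20j, (-0.44-0.39j), (0.13-0.04j)]]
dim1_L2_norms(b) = [3.66, 0.91, 1.27]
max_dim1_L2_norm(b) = 3.66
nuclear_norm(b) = 5.50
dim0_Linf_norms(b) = [0.66, 3.44, 1.16]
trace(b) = -0.88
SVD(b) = [[-0.98, -0.09, -0.19], [0.2, -0.09, -0.98], [0.07, -0.99, 0.11]] @ diag([3.7476224498036474, 1.2510408321983175, 0.5030137273477269]) @ [[0.17, 0.93, -0.32], [-0.53, 0.37, 0.76], [-0.83, -0.04, -0.56]]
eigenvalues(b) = [(-1.46+0j), (0.29+1.23j), (0.29-1.23j)]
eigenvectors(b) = [[0.48+0.00j, (-0.86+0j), (-0.86-0j)], [(-0.16+0j), 0.11+0.37j, (0.11-0.37j)], [(-0.86+0j), -0.27+0.19j, (-0.27-0.19j)]]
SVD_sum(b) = [[-0.64, -3.4, 1.19], [0.13, 0.7, -0.25], [0.04, 0.24, -0.08]] + [[0.06, -0.04, -0.08], [0.06, -0.04, -0.09], [0.66, -0.46, -0.95]] + [[0.08, 0.0, 0.05],[0.41, 0.02, 0.27],[-0.05, -0.0, -0.03]]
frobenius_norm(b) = 3.98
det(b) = -2.36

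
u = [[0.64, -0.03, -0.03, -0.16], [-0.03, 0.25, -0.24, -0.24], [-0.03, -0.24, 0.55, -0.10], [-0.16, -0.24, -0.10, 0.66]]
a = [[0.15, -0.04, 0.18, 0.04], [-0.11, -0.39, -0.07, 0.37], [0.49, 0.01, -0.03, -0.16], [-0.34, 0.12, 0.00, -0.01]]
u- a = [[0.49, 0.01, -0.21, -0.20],[0.08, 0.64, -0.17, -0.61],[-0.52, -0.25, 0.58, 0.06],[0.18, -0.36, -0.10, 0.67]]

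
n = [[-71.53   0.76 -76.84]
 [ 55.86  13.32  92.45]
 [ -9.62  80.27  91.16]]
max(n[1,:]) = 92.45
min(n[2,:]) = -9.62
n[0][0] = -71.53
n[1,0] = 55.86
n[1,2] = 92.45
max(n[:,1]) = 80.27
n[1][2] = 92.45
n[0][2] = -76.84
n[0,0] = -71.53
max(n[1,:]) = 92.45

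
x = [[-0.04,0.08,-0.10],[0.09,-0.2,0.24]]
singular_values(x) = [0.35, 0.0]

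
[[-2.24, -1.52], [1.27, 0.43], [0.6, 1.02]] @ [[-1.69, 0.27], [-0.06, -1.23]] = [[3.88,1.26], [-2.17,-0.19], [-1.08,-1.09]]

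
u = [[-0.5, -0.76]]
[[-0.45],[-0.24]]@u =[[0.22, 0.34],[0.12, 0.18]]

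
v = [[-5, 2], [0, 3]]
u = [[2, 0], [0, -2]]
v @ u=[[-10, -4], [0, -6]]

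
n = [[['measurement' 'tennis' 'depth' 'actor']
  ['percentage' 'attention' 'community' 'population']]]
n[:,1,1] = ['attention']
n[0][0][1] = 'tennis'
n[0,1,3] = 'population'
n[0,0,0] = 'measurement'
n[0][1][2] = 'community'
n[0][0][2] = 'depth'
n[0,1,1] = 'attention'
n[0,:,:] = [['measurement', 'tennis', 'depth', 'actor'], ['percentage', 'attention', 'community', 'population']]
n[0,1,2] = 'community'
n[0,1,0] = 'percentage'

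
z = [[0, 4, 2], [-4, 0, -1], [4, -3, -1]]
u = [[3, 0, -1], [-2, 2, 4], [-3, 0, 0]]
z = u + [[-3, 4, 3], [-2, -2, -5], [7, -3, -1]]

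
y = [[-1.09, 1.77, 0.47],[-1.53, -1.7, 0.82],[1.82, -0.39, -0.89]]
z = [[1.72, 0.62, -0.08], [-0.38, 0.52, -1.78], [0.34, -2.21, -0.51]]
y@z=[[-2.39, -0.79, -3.30], [-1.71, -3.64, 2.73], [2.98, 2.89, 1.0]]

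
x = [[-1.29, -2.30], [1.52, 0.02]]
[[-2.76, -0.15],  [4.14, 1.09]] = x @ [[2.73,0.72], [-0.33,-0.34]]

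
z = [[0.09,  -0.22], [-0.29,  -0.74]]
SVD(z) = [[0.22, 0.98], [0.98, -0.22]] @ diag([0.8139623376919253, 0.16020397254467908]) @ [[-0.32, -0.95], [0.95, -0.32]]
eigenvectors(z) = [[0.95, 0.24], [-0.31, 0.97]]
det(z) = -0.13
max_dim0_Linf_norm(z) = 0.74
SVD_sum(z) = [[-0.06, -0.17],[-0.26, -0.75]] + [[0.15, -0.05],[-0.03, 0.01]]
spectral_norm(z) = 0.81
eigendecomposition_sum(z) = [[0.15,-0.04], [-0.05,0.01]] + [[-0.06,  -0.18], [-0.24,  -0.75]]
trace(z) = -0.65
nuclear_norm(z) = 0.97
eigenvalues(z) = [0.16, -0.81]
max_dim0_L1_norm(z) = 0.96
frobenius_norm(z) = 0.83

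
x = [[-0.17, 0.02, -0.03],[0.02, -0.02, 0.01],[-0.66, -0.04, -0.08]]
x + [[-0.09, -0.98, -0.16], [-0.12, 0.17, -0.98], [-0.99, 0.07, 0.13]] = [[-0.26, -0.96, -0.19], [-0.1, 0.15, -0.97], [-1.65, 0.03, 0.05]]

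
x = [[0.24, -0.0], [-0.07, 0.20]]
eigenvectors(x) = [[0.00,0.50],[1.00,-0.87]]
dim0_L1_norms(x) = [0.31, 0.2]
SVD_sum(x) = [[0.20,-0.09], [-0.13,0.06]] + [[0.04, 0.09], [0.06, 0.14]]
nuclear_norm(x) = 0.45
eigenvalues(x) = [0.2, 0.24]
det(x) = 0.05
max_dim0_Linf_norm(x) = 0.24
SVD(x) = [[-0.82, 0.57], [0.57, 0.82]] @ diag([0.2630779828409474, 0.1824554053579619]) @ [[-0.90, 0.43], [0.43, 0.9]]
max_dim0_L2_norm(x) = 0.25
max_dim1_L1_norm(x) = 0.27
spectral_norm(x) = 0.26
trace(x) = 0.44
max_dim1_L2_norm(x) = 0.24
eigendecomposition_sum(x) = [[0.0,0.00],  [0.35,0.2]] + [[0.24, 0.00], [-0.42, 0.00]]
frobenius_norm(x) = 0.32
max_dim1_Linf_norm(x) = 0.24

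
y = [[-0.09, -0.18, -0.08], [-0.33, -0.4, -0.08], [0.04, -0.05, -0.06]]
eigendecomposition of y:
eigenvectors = [[(0.38+0j), (0.4+0.21j), (0.4-0.21j)], [(0.92+0j), -0.49-0.15j, -0.49+0.15j], [(0.06+0j), (0.73+0j), (0.73-0j)]]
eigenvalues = [(-0.54+0j), (-0+0.02j), (-0-0.02j)]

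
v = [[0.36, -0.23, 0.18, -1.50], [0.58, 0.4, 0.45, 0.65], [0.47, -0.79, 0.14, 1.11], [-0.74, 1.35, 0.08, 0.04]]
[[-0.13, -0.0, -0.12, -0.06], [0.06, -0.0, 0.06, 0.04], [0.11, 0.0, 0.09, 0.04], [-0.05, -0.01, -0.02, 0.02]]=v@[[0.08, 0.01, 0.06, -0.00], [0.01, -0.00, 0.02, 0.01], [-0.11, -0.02, -0.07, 0.03], [0.09, -0.0, 0.08, 0.04]]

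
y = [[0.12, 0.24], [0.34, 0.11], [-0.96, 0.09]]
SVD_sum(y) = [[0.11, -0.00], [0.34, -0.01], [-0.96, 0.02]] + [[0.01, 0.24], [0.00, 0.12], [0.0, 0.07]]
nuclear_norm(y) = 1.30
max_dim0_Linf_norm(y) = 0.96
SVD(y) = [[-0.11, -0.87], [-0.33, -0.42], [0.94, -0.25]] @ diag([1.025679695681708, 0.27817469666790107]) @ [[-1.00, 0.02], [-0.02, -1.0]]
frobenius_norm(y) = 1.06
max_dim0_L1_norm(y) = 1.42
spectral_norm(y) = 1.03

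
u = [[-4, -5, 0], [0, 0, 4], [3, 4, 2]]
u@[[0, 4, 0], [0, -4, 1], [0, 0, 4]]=[[0, 4, -5], [0, 0, 16], [0, -4, 12]]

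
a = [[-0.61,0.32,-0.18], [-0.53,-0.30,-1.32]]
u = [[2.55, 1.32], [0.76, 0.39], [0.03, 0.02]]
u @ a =[[-2.26, 0.42, -2.2], [-0.67, 0.13, -0.65], [-0.03, 0.0, -0.03]]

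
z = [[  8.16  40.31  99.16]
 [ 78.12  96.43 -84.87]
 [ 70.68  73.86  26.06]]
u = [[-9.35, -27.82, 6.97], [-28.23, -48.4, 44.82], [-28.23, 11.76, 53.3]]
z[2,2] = 26.06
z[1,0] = 78.12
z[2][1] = 73.86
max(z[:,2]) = 99.16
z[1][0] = 78.12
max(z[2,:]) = 73.86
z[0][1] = 40.31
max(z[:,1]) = 96.43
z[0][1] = 40.31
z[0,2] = 99.16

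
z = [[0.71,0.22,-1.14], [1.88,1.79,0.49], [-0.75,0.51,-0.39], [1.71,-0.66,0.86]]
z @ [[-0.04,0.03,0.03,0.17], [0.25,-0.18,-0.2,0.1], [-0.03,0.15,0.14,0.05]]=[[0.06, -0.19, -0.18, 0.09],[0.36, -0.19, -0.23, 0.52],[0.17, -0.17, -0.18, -0.1],[-0.26, 0.3, 0.30, 0.27]]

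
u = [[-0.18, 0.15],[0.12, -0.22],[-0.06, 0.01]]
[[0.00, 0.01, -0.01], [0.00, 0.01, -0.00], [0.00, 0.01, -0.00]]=u@[[-0.05, -0.12, 0.09], [-0.04, -0.09, 0.06]]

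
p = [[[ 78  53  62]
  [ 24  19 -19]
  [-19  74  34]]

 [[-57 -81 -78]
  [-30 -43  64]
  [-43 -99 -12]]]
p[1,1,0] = -30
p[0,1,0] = 24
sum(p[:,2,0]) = -62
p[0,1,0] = 24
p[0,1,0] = 24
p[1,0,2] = -78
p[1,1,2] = 64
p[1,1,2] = 64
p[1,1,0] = -30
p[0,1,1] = 19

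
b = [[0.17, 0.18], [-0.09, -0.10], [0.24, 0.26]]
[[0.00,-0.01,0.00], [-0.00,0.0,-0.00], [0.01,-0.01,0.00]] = b @ [[0.05, -0.14, 0.04], [-0.02, 0.1, -0.03]]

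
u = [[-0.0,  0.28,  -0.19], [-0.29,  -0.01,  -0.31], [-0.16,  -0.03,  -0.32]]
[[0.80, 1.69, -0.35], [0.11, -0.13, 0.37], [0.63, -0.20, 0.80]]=u@[[3.75, 0.4, 2.49], [0.22, 5.95, -3.58], [-3.86, -0.14, -3.41]]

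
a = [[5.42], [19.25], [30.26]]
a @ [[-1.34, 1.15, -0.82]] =[[-7.26,  6.23,  -4.44], [-25.8,  22.14,  -15.78], [-40.55,  34.80,  -24.81]]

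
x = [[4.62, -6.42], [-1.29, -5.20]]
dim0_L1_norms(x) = [5.91, 11.62]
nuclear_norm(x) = 12.49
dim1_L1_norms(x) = [11.04, 6.49]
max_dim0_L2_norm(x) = 8.26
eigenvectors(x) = [[0.99, 0.52], [-0.12, 0.86]]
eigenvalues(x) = [5.4, -5.98]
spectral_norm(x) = 8.82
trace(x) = -0.58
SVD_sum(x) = [[2.97,-7.11], [1.66,-3.97]] + [[1.65, 0.69], [-2.95, -1.23]]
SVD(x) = [[0.87, 0.49], [0.49, -0.87]] @ diag([8.823867235977316, 3.6611838251917974]) @ [[0.39,-0.92], [0.92,0.39]]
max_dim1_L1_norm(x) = 11.04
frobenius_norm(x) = 9.55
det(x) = -32.31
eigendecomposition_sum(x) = [[5.03,-3.05], [-0.61,0.37]] + [[-0.41,  -3.37], [-0.68,  -5.57]]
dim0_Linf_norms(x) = [4.62, 6.42]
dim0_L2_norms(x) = [4.8, 8.26]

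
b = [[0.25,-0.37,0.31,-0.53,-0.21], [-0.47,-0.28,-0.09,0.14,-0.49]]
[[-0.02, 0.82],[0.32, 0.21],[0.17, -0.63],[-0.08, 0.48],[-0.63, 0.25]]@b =[[-0.39, -0.22, -0.08, 0.13, -0.4], [-0.02, -0.18, 0.08, -0.14, -0.17], [0.34, 0.11, 0.11, -0.18, 0.27], [-0.25, -0.10, -0.07, 0.11, -0.22], [-0.28, 0.16, -0.22, 0.37, 0.01]]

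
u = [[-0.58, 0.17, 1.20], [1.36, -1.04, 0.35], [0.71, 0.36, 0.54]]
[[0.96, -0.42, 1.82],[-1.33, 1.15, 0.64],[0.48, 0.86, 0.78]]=u@ [[-0.27, 1.01, -0.01],[1.10, 0.25, -0.11],[0.51, 0.10, 1.53]]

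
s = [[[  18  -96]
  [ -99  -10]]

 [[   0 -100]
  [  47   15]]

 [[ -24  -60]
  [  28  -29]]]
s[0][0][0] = 18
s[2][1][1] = -29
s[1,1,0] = 47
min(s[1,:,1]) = -100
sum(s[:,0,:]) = -262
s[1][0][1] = -100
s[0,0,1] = -96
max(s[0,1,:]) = -10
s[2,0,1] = -60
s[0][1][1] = -10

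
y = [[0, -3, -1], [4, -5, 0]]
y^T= [[0, 4], [-3, -5], [-1, 0]]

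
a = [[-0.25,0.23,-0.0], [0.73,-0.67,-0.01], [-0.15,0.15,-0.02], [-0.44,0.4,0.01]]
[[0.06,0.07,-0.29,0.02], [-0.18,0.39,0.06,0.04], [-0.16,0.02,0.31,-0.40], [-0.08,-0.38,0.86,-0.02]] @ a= [[0.07, -0.07, 0.01], [0.30, -0.28, -0.00], [0.18, -0.16, -0.01], [-0.38, 0.36, -0.01]]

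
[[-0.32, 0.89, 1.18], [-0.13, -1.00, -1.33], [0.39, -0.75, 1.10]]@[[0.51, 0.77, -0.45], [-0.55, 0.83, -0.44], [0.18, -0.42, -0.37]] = [[-0.44, -0.00, -0.68], [0.24, -0.37, 0.99], [0.81, -0.78, -0.25]]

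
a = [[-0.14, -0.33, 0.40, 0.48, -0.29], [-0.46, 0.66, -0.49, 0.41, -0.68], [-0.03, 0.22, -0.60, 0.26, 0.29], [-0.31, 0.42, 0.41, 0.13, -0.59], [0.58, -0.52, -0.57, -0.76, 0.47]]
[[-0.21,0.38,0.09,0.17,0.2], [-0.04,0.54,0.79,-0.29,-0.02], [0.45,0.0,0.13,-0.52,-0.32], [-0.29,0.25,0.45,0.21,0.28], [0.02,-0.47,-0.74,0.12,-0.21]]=a @ [[0.22, -0.58, -0.95, 0.45, 0.38],[0.37, -0.34, 0.23, -0.19, 0.04],[-0.16, -0.18, -0.12, 0.39, 0.34],[0.39, 0.29, 0.08, -0.30, 0.03],[0.62, -0.42, -0.16, -0.53, -0.41]]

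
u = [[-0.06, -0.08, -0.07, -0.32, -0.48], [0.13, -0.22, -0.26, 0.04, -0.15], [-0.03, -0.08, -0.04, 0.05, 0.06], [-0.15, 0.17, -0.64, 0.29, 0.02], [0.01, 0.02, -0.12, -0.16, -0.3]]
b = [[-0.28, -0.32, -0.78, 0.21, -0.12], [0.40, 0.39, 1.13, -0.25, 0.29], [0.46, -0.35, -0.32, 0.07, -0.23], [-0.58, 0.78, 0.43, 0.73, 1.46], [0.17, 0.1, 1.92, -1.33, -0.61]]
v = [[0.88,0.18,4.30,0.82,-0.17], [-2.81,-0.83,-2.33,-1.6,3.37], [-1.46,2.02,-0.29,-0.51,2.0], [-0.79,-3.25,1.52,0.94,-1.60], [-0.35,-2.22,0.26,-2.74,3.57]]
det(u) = 0.00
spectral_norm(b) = 2.79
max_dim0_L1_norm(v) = 10.71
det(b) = 0.00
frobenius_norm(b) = 3.57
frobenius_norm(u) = 1.09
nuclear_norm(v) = 18.84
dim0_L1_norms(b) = [1.89, 1.94, 4.58, 2.59, 2.71]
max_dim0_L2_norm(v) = 5.54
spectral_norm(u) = 0.77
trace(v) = 4.27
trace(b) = -0.09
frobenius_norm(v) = 10.04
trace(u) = -0.33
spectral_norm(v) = 7.47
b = v @ u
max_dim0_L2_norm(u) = 0.71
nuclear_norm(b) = 5.75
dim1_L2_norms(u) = [0.59, 0.4, 0.12, 0.74, 0.36]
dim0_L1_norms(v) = [6.29, 8.5, 8.7, 6.61, 10.71]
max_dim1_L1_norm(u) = 1.27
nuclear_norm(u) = 1.89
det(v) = 69.74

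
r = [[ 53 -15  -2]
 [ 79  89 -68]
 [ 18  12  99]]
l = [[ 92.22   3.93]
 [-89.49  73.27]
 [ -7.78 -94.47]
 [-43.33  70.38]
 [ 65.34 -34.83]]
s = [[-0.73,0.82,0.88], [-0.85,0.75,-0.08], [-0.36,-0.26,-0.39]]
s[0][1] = 0.817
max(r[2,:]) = 99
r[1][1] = 89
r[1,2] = -68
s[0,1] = 0.817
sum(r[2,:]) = 129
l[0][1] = 3.93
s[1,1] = 0.747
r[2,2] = 99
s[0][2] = 0.885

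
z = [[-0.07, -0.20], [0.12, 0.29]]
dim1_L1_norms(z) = [0.27, 0.41]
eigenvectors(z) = [[-0.91, 0.59], [0.4, -0.81]]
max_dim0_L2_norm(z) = 0.35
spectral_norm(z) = 0.38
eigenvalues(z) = [0.02, 0.2]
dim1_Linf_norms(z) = [0.2, 0.29]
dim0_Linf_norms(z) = [0.12, 0.29]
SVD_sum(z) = [[-0.08, -0.2], [0.11, 0.29]] + [[0.01, -0.00], [0.01, -0.0]]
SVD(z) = [[-0.56, 0.83], [0.83, 0.56]] @ diag([0.37855576753533365, 0.009773989243618244]) @ [[0.37, 0.93],[0.93, -0.37]]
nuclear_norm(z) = 0.39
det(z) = 0.00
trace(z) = 0.22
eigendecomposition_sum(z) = [[0.03, 0.02], [-0.01, -0.01]] + [[-0.10, -0.22], [0.13, 0.3]]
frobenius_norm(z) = 0.38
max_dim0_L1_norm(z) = 0.49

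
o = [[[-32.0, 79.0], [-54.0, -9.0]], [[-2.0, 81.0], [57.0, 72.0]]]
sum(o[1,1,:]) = 129.0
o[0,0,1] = 79.0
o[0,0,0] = -32.0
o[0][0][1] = 79.0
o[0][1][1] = -9.0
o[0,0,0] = -32.0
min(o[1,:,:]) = -2.0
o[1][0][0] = -2.0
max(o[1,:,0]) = 57.0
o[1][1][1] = 72.0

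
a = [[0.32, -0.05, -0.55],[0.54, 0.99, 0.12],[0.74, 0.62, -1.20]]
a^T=[[0.32, 0.54, 0.74], [-0.05, 0.99, 0.62], [-0.55, 0.12, -1.20]]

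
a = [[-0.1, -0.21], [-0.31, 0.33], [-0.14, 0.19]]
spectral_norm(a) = 0.52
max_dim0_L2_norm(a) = 0.43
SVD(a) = [[0.21, 0.97], [-0.87, 0.24], [-0.45, -0.01]] @ diag([0.5194807168581105, 0.2119900582871366]) @ [[0.6, -0.8],[-0.80, -0.6]]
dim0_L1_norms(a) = [0.55, 0.73]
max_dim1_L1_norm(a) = 0.64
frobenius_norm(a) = 0.56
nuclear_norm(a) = 0.73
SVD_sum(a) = [[0.06, -0.09],  [-0.27, 0.36],  [-0.14, 0.19]] + [[-0.16, -0.12],[-0.04, -0.03],[0.0, 0.0]]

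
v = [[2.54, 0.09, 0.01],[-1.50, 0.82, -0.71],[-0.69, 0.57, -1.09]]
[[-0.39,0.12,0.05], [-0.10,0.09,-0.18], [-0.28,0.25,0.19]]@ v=[[-1.21, 0.09, -0.14], [-0.26, -0.04, 0.13], [-1.22, 0.29, -0.39]]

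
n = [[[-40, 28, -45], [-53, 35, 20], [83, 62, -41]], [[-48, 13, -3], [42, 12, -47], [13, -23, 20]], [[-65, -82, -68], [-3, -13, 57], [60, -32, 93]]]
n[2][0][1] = -82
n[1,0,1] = 13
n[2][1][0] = -3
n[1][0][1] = 13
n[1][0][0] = -48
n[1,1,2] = -47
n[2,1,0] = -3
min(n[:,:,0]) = -65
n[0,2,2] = -41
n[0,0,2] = -45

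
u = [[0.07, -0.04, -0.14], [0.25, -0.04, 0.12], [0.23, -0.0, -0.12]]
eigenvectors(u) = [[(0.05-0.44j), 0.05+0.44j, 0.04+0.00j], [-0.77+0.00j, (-0.77-0j), (-0.95+0j)], [-0.36-0.29j, -0.36+0.29j, (0.32+0j)]]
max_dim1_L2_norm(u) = 0.28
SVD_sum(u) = [[0.09, -0.01, -0.01], [0.24, -0.03, -0.02], [0.24, -0.03, -0.02]] + [[-0.01, 0.00, -0.13],[0.01, -0.0, 0.14],[-0.01, 0.00, -0.1]] + [[-0.00,-0.03,0.0], [-0.00,-0.01,0.0], [0.00,0.02,-0.00]]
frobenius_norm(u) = 0.41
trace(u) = -0.09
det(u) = -0.00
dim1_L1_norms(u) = [0.25, 0.41, 0.35]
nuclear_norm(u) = 0.61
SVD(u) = [[-0.25, 0.6, -0.76], [-0.68, -0.66, -0.30], [-0.68, 0.44, 0.58]] @ diag([0.3499016293014268, 0.2182926163939412, 0.042628434642789495]) @ [[-0.99, 0.11, 0.10], [-0.10, 0.01, -0.99], [0.11, 0.99, -0.0]]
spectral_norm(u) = 0.35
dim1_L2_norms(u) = [0.16, 0.28, 0.26]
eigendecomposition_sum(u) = [[0.03+0.10j, -0.02+0.00j, -0.07-0.00j], [0.16-0.08j, 0.01+0.04j, 0.12j], [0.10+0.02j, -0.01+0.02j, (-0.04+0.06j)]] + [[0.03-0.10j, (-0.02-0j), -0.07+0.00j], [0.16+0.08j, (0.01-0.04j), -0.12j], [0.10-0.02j, (-0.01-0.02j), -0.04-0.06j]] + [[-0j, -0j, -0.00+0.00j],[-0.07+0.00j, -0.06+0.00j, (0.11-0j)],[0.02-0.00j, (0.02-0j), (-0.04+0j)]]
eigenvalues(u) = [0.19j, -0.19j, (-0.09+0j)]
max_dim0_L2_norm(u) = 0.35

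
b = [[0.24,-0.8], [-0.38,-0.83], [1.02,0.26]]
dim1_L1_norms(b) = [1.04, 1.21, 1.28]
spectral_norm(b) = 1.31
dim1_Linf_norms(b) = [0.8, 0.83, 1.02]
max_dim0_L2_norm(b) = 1.18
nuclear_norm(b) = 2.27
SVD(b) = [[-0.36,0.72], [-0.67,0.24], [0.65,0.65]] @ diag([1.309814850867311, 0.9608772327656865]) @ [[0.63, 0.77], [0.77, -0.63]]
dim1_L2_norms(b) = [0.84, 0.91, 1.05]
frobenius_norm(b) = 1.62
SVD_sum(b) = [[-0.30, -0.36], [-0.56, -0.68], [0.54, 0.66]] + [[0.54, -0.44], [0.18, -0.15], [0.48, -0.40]]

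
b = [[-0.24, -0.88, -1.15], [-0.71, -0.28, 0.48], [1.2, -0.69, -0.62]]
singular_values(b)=[1.87, 1.22, 0.52]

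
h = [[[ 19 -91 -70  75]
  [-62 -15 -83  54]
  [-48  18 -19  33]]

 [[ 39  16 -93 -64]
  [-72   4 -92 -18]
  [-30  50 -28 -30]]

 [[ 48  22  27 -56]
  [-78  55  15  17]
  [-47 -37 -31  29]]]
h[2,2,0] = -47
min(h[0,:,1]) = -91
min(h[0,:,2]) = -83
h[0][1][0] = -62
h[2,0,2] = 27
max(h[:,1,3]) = 54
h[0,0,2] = -70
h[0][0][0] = 19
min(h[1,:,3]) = -64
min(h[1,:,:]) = -93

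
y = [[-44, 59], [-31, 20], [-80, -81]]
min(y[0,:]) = -44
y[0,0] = -44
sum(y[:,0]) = -155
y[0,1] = 59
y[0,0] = -44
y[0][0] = -44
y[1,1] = 20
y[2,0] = -80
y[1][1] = 20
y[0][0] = -44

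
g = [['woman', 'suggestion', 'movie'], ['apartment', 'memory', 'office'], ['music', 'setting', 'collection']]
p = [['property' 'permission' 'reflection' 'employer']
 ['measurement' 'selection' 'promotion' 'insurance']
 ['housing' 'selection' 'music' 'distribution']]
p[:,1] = ['permission', 'selection', 'selection']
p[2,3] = 'distribution'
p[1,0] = 'measurement'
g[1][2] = 'office'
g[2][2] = 'collection'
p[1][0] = 'measurement'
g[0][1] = 'suggestion'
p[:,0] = ['property', 'measurement', 'housing']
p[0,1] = 'permission'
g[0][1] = 'suggestion'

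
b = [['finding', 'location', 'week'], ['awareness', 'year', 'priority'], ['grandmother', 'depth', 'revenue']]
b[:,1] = ['location', 'year', 'depth']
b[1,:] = ['awareness', 'year', 'priority']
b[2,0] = 'grandmother'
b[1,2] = 'priority'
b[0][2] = 'week'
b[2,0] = 'grandmother'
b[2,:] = ['grandmother', 'depth', 'revenue']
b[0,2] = 'week'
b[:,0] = ['finding', 'awareness', 'grandmother']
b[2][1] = 'depth'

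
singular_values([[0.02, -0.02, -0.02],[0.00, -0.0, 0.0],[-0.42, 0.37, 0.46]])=[0.73, 0.0, 0.0]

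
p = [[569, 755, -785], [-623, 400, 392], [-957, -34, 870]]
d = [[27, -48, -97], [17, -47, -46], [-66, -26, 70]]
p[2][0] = -957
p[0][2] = -785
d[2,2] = 70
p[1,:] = [-623, 400, 392]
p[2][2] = 870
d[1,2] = -46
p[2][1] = -34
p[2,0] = -957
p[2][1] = -34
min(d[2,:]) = -66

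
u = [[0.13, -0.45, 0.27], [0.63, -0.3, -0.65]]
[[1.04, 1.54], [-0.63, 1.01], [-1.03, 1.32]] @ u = [[1.11,-0.93,-0.72], [0.55,-0.02,-0.83], [0.70,0.07,-1.14]]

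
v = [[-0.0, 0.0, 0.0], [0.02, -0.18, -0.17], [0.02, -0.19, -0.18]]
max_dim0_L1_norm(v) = 0.37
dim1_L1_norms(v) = [0.0, 0.37, 0.39]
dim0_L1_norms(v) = [0.04, 0.37, 0.35]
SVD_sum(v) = [[0.00, -0.0, -0.00],[0.02, -0.18, -0.17],[0.02, -0.19, -0.18]] + [[-0.0, 0.0, -0.00], [0.0, -0.0, 0.0], [-0.0, 0.00, -0.00]] + [[0.00, 0.00, -0.0], [0.00, 0.0, -0.00], [-0.0, -0.00, 0.00]]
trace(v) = -0.36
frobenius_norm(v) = 0.36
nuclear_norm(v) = 0.36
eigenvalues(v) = [-0.0, -0.36, -0.0]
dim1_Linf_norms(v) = [0.0, 0.18, 0.19]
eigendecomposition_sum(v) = [[-0.00, -0.0, -0.00], [0.0, -0.0, 0.00], [-0.00, 0.0, -0.00]] + [[-0.0, -0.0, -0.0],[0.02, -0.18, -0.17],[0.02, -0.19, -0.18]] + [[-0.0, -0.0, -0.0], [-0.00, -0.00, -0.00], [0.0, -0.0, -0.00]]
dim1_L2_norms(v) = [0.0, 0.25, 0.26]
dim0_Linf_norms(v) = [0.02, 0.19, 0.18]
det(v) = 0.00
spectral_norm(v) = 0.36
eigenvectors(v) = [[0.0, 0.0, 0.33], [-0.69, 0.69, 0.67], [0.73, 0.73, -0.67]]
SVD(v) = [[0.0,0.00,1.00], [0.69,-0.73,0.00], [0.73,0.69,-0.0]] @ diag([0.36138526653594777, 0.0008301389895488627, 7.195303274574596e-18]) @ [[0.08, -0.72, -0.69], [-0.94, 0.18, -0.29], [0.33, 0.67, -0.67]]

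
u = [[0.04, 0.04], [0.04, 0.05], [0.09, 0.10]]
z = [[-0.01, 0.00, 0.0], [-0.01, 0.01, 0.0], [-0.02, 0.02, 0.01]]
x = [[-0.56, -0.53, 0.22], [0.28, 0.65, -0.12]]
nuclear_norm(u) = 0.16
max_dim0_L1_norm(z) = 0.04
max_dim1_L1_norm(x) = 1.31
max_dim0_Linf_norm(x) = 0.65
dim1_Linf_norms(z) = [0.01, 0.01, 0.02]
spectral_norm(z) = 0.03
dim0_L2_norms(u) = [0.11, 0.12]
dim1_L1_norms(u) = [0.08, 0.09, 0.19]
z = u @ x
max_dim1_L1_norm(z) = 0.05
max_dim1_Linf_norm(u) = 0.1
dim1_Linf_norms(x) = [0.56, 0.65]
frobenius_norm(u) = 0.16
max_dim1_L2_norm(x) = 0.8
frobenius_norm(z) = 0.03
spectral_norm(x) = 1.05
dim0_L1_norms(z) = [0.04, 0.03, 0.01]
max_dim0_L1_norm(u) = 0.19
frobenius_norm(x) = 1.08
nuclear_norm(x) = 1.27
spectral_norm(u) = 0.16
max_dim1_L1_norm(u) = 0.19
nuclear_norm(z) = 0.04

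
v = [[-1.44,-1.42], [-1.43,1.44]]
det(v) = -4.10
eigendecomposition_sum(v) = [[-1.73, -0.71], [-0.72, -0.29]] + [[0.29,-0.71],[-0.71,1.73]]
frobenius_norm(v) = 2.87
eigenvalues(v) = [-2.03, 2.03]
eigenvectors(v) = [[-0.92, 0.38], [-0.38, -0.93]]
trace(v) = 0.00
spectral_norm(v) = 2.03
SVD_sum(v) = [[-0.72, 0.3],[-1.73, 0.72]] + [[-0.72, -1.72], [0.3, 0.72]]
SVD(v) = [[-0.39,-0.92],[-0.92,0.39]] @ diag([2.0308886938822672, 2.0208886938822674]) @ [[0.92, -0.39],[0.39, 0.92]]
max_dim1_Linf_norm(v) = 1.44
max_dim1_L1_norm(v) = 2.87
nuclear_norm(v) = 4.05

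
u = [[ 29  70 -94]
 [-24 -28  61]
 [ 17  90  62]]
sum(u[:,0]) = 22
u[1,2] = 61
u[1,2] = 61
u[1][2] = 61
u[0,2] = -94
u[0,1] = 70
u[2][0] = 17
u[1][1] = -28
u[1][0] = -24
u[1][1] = -28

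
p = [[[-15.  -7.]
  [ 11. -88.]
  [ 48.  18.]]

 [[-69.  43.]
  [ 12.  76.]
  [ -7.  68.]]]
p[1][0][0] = -69.0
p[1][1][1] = 76.0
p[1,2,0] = -7.0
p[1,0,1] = 43.0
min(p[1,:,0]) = -69.0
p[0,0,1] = -7.0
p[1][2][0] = -7.0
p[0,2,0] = 48.0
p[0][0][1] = -7.0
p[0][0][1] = -7.0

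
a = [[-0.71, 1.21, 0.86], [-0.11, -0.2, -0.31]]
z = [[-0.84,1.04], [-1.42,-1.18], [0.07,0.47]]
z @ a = [[0.48, -1.22, -1.04], [1.14, -1.48, -0.86], [-0.10, -0.01, -0.09]]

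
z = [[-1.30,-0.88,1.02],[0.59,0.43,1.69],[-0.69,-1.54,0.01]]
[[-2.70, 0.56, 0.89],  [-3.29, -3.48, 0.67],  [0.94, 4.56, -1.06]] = z @ [[1.24, 0.63, -1.11], [-1.18, -3.25, 1.19], [-2.08, -1.45, 0.48]]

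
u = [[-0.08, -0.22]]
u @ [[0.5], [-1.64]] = [[0.32]]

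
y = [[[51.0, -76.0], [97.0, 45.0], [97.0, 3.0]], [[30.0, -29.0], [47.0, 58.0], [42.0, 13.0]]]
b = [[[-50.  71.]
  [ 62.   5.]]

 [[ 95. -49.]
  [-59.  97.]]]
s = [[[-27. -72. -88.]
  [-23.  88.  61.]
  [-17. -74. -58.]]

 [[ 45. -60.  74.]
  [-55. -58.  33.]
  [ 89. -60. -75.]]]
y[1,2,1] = 13.0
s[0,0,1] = -72.0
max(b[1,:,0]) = 95.0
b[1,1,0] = -59.0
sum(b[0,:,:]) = 88.0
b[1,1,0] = -59.0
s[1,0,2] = 74.0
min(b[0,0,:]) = -50.0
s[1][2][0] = 89.0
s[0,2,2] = -58.0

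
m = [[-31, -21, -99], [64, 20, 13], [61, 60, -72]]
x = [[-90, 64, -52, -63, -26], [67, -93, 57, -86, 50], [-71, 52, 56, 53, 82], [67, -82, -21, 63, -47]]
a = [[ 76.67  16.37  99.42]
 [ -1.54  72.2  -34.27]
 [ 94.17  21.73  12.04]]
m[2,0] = 61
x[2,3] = 53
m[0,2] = -99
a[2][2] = 12.04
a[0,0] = 76.67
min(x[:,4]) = -47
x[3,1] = -82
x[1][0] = 67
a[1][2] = -34.27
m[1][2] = 13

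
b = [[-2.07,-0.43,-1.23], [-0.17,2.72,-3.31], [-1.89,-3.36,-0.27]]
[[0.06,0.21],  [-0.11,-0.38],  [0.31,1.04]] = b@[[0.02, 0.06], [-0.1, -0.33], [-0.05, -0.16]]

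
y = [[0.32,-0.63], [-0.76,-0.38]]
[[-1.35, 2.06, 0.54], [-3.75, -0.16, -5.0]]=y @ [[3.08, 1.47, 5.59], [3.70, -2.52, 1.98]]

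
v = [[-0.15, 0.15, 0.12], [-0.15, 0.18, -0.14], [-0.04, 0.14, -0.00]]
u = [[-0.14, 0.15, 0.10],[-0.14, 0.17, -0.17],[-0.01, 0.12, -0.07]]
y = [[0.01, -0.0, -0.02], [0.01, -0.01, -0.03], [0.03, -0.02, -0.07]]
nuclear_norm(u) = 0.58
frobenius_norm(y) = 0.09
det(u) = -0.00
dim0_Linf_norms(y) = [0.03, 0.02, 0.07]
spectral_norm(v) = 0.34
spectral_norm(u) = 0.33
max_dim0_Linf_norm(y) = 0.07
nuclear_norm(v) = 0.59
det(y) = -0.00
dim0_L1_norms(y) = [0.05, 0.03, 0.12]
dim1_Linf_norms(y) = [0.02, 0.03, 0.07]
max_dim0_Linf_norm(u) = 0.17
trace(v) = 0.03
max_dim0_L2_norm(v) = 0.27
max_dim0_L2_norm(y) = 0.08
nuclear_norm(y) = 0.10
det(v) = -0.00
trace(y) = -0.07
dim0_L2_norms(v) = [0.22, 0.27, 0.18]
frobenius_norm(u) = 0.39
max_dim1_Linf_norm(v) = 0.18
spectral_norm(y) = 0.09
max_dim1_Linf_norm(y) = 0.07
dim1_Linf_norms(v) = [0.15, 0.18, 0.14]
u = v + y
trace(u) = -0.04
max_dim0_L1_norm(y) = 0.12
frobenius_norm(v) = 0.39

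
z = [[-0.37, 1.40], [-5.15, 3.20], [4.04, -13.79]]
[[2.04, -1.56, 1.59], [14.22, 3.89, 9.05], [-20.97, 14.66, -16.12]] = z @ [[-2.22, -1.73, -1.26],[0.87, -1.57, 0.8]]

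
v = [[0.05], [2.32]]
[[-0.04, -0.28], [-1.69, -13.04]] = v @ [[-0.73, -5.62]]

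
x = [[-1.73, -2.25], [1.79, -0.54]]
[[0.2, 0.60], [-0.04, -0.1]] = x@[[-0.04, -0.11], [-0.06, -0.18]]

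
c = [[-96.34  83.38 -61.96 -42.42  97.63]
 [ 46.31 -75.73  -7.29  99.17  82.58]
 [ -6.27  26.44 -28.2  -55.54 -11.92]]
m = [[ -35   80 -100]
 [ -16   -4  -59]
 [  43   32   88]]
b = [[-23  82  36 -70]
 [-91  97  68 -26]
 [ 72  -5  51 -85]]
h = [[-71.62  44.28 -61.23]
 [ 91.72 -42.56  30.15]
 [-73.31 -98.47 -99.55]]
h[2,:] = [-73.31, -98.47, -99.55]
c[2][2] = -28.2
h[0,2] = -61.23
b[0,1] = 82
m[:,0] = [-35, -16, 43]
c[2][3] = -55.54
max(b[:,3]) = -26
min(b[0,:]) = -70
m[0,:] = [-35, 80, -100]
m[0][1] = 80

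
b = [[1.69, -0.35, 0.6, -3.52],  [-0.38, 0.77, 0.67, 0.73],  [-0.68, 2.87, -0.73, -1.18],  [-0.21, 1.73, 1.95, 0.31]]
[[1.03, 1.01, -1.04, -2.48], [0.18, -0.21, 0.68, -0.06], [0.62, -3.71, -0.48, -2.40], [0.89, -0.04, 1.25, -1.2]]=b@[[0.76, 0.55, -0.17, -0.12],[0.45, -0.88, 0.05, -0.63],[0.13, 0.79, 0.53, -0.18],[0.05, 0.20, 0.30, 0.68]]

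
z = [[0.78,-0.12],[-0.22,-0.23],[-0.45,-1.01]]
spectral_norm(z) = 1.18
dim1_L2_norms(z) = [0.79, 0.32, 1.11]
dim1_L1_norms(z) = [0.9, 0.45, 1.46]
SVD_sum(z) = [[0.23, 0.30], [-0.19, -0.25], [-0.65, -0.86]] + [[0.55, -0.42],[-0.03, 0.02],[0.2, -0.15]]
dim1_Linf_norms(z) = [0.78, 0.23, 1.01]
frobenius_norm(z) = 1.40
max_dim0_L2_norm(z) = 1.04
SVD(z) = [[0.32, 0.94], [-0.27, -0.05], [-0.91, 0.34]] @ diag([1.1833691197049248, 0.7391464851629825]) @ [[0.61, 0.80], [0.80, -0.61]]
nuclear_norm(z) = 1.92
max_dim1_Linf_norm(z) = 1.01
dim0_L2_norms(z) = [0.93, 1.04]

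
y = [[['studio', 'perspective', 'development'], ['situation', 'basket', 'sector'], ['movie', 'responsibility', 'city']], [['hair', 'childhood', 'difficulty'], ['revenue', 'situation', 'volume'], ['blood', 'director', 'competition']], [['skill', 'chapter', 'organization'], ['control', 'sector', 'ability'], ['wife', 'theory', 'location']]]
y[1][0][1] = 'childhood'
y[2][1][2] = 'ability'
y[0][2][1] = 'responsibility'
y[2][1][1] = 'sector'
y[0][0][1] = 'perspective'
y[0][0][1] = 'perspective'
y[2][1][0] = 'control'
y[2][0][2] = 'organization'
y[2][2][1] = 'theory'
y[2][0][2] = 'organization'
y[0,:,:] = [['studio', 'perspective', 'development'], ['situation', 'basket', 'sector'], ['movie', 'responsibility', 'city']]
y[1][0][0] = 'hair'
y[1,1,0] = 'revenue'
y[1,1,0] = 'revenue'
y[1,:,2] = ['difficulty', 'volume', 'competition']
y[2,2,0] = 'wife'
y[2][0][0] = 'skill'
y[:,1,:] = [['situation', 'basket', 'sector'], ['revenue', 'situation', 'volume'], ['control', 'sector', 'ability']]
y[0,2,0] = 'movie'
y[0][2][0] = 'movie'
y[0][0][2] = 'development'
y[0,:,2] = ['development', 'sector', 'city']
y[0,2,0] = 'movie'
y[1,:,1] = ['childhood', 'situation', 'director']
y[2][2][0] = 'wife'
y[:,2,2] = ['city', 'competition', 'location']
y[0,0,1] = 'perspective'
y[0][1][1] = 'basket'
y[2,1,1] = 'sector'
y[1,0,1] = 'childhood'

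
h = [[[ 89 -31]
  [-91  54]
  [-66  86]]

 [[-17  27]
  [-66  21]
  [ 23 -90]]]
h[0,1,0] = -91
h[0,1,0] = -91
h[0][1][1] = 54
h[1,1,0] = -66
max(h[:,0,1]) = 27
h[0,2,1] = 86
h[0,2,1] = 86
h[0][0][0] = 89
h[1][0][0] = -17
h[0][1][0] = -91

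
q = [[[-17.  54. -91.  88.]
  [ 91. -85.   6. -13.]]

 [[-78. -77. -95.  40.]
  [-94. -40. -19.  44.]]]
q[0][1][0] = 91.0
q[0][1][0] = 91.0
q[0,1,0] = 91.0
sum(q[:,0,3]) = 128.0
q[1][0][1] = -77.0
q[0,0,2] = -91.0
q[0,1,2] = 6.0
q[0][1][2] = 6.0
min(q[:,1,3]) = -13.0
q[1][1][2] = -19.0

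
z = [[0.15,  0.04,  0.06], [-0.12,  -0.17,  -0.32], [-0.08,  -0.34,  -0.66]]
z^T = [[0.15,-0.12,-0.08], [0.04,-0.17,-0.34], [0.06,-0.32,-0.66]]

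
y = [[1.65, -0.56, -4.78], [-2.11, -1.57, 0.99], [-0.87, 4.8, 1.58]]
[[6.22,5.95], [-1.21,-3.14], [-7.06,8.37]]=y@[[0.93,-0.99], [-1.02,2.17], [-0.86,-1.84]]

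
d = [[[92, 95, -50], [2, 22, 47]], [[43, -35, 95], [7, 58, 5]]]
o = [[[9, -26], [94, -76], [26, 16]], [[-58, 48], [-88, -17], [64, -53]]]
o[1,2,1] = -53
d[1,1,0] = 7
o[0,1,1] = -76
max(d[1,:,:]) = 95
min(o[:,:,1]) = -76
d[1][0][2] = 95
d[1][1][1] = 58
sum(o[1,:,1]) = -22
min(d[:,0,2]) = -50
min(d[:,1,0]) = 2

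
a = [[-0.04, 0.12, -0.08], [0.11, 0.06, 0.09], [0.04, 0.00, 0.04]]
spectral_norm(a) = 0.18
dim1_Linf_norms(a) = [0.12, 0.11, 0.04]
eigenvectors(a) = [[-0.48, -0.84, -0.69], [-0.86, 0.47, 0.23], [-0.19, 0.27, 0.69]]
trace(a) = 0.06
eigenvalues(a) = [0.14, -0.08, -0.0]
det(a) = 0.00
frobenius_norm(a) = 0.22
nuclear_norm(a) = 0.31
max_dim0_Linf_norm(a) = 0.12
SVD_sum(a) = [[-0.07, 0.01, -0.07], [0.09, -0.02, 0.09], [0.04, -0.01, 0.04]] + [[0.03,0.11,-0.01], [0.02,0.08,-0.00], [0.00,0.01,-0.00]] + [[-0.0, 0.0, 0.00], [0.0, -0.0, -0.0], [-0.0, 0.0, 0.00]]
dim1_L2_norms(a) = [0.15, 0.15, 0.06]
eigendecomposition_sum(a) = [[0.04, 0.05, 0.02], [0.07, 0.10, 0.03], [0.01, 0.02, 0.01]] + [[-0.08, 0.07, -0.1], [0.04, -0.04, 0.06], [0.03, -0.02, 0.03]] + [[0.0, -0.00, 0.00],[-0.00, 0.00, -0.00],[-0.0, 0.0, -0.0]]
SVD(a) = [[-0.58, -0.8, 0.15],[0.75, -0.6, -0.29],[0.32, -0.06, 0.95]] @ diag([0.17510198358765242, 0.13689154591745065, 2.7820271958399138e-18]) @ [[0.68,-0.14,0.72], [-0.27,-0.96,0.06], [-0.69,0.23,0.69]]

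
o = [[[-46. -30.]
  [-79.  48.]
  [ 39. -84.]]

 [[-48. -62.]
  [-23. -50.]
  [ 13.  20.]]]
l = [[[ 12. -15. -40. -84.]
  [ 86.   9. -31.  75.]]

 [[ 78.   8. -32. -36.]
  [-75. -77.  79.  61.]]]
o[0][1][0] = -79.0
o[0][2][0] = 39.0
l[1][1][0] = -75.0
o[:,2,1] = [-84.0, 20.0]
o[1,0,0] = -48.0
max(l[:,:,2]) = 79.0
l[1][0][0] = 78.0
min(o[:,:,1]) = -84.0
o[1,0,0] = -48.0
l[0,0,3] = -84.0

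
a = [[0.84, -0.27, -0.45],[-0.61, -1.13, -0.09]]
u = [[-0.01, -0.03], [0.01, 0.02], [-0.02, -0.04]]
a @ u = [[-0.0, -0.01], [-0.0, -0.00]]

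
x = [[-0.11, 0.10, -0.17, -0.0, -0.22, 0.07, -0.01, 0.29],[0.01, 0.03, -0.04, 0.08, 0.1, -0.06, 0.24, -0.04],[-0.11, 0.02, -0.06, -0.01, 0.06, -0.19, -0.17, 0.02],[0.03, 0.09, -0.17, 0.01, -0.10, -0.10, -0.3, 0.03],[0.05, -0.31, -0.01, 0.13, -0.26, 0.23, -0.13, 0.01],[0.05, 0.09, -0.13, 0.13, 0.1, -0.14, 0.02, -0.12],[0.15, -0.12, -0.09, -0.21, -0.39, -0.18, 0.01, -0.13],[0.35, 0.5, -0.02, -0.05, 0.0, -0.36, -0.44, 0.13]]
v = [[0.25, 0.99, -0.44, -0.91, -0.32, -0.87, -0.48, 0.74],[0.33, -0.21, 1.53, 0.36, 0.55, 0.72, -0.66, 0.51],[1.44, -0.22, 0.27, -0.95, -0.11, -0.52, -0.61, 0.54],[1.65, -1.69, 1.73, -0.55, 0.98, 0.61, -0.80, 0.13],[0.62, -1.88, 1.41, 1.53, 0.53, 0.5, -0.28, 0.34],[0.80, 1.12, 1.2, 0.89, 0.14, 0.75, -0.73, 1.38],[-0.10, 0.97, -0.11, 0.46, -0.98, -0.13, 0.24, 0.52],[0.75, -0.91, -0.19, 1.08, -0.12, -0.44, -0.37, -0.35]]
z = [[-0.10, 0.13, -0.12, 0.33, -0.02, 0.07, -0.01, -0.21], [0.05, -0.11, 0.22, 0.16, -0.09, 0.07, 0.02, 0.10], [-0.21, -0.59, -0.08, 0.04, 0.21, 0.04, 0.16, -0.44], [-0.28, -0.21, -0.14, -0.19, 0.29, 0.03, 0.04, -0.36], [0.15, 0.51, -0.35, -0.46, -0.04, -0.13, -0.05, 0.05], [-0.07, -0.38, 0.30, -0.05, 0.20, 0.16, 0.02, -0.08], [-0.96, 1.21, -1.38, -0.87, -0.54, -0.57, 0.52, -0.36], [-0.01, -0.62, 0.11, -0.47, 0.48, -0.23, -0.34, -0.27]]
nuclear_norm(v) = 14.11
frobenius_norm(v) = 6.66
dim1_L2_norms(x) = [0.43, 0.29, 0.29, 0.39, 0.5, 0.3, 0.54, 0.85]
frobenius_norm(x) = 1.36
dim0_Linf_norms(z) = [0.96, 1.21, 1.38, 0.87, 0.54, 0.57, 0.52, 0.44]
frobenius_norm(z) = 3.08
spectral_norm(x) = 0.94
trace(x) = -0.39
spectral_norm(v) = 4.86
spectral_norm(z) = 2.60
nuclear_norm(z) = 5.68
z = x @ v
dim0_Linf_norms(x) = [0.35, 0.5, 0.17, 0.21, 0.39, 0.36, 0.44, 0.29]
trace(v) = 0.93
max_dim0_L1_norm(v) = 7.99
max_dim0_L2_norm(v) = 3.24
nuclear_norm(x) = 3.13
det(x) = -0.00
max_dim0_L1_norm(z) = 3.76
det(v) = 0.04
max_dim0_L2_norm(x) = 0.62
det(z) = 0.00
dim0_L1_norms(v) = [5.94, 7.99, 6.88, 6.73, 3.73, 4.54, 4.17, 4.51]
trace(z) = -0.11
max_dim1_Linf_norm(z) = 1.38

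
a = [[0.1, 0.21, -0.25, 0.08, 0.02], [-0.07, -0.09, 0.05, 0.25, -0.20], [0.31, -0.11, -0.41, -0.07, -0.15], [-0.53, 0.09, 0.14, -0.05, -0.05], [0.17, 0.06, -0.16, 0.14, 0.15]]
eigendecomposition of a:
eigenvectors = [[0.15+0.45j, 0.15-0.45j, 0.28+0.00j, (-0.29-0.16j), (-0.29+0.16j)],[-0.40+0.31j, (-0.4-0.31j), (0.5+0j), (-0.18+0.34j), (-0.18-0.34j)],[0.17+0.00j, 0.17-0.00j, 0.28+0.00j, (-0.75+0j), (-0.75-0j)],[-0.59+0.00j, -0.59-0.00j, -0.14+0.00j, (-0.01-0.39j), (-0.01+0.39j)],[(0.27+0.27j), (0.27-0.27j), (-0.76+0j), -0.14+0.10j, -0.14-0.10j]]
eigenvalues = [(0.13+0.38j), (0.13-0.38j), (0.13+0j), (-0.34+0.1j), (-0.34-0.1j)]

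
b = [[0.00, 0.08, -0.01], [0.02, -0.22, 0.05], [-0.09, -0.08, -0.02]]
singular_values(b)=[0.25, 0.1, 0.0]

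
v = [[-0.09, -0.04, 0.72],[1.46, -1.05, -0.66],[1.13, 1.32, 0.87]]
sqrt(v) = [[0.65, -0.31, 0.26], [1.56, 0.24, -0.73], [-0.12, 0.87, 1.24]]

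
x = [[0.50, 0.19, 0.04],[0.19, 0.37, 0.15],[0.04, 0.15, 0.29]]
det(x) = 0.03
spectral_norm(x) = 0.68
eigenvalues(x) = [0.68, 0.34, 0.15]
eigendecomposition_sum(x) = [[0.36, 0.3, 0.15], [0.3, 0.25, 0.13], [0.15, 0.13, 0.07]] + [[0.13, -0.08, -0.14],  [-0.08, 0.05, 0.09],  [-0.14, 0.09, 0.16]] + [[0.01, -0.03, 0.03],[-0.03, 0.07, -0.07],[0.03, -0.07, 0.06]]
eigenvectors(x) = [[-0.73, -0.61, 0.3], [-0.61, 0.38, -0.70], [-0.31, 0.69, 0.65]]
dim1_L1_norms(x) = [0.73, 0.71, 0.48]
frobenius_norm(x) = 0.77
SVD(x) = [[-0.73, 0.61, 0.3], [-0.61, -0.38, -0.7], [-0.31, -0.69, 0.65]] @ diag([0.6753064684808615, 0.33694397470269843, 0.14774955681643995]) @ [[-0.73,  -0.61,  -0.31], [0.61,  -0.38,  -0.69], [0.30,  -0.7,  0.65]]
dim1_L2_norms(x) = [0.54, 0.44, 0.33]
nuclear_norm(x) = 1.16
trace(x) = 1.16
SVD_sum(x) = [[0.36, 0.3, 0.15], [0.30, 0.25, 0.13], [0.15, 0.13, 0.07]] + [[0.13, -0.08, -0.14], [-0.08, 0.05, 0.09], [-0.14, 0.09, 0.16]] + [[0.01, -0.03, 0.03], [-0.03, 0.07, -0.07], [0.03, -0.07, 0.06]]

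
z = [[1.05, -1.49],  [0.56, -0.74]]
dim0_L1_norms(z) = [1.61, 2.23]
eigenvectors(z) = [[0.85+0.00j, 0.85-0.00j], [0.51-0.10j, (0.51+0.1j)]]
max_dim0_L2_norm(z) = 1.66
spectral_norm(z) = 2.05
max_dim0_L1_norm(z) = 2.23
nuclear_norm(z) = 2.07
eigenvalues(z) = [(0.16+0.18j), (0.16-0.18j)]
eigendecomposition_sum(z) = [[0.52-0.29j,-0.75+0.63j], [(0.28-0.24j),-0.37+0.47j]] + [[(0.52+0.29j), -0.75-0.63j], [0.28+0.24j, -0.37-0.47j]]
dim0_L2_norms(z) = [1.19, 1.66]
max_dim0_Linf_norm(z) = 1.49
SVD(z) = [[-0.89, -0.45], [-0.45, 0.89]] @ diag([2.04524139101765, 0.028065146858503396]) @ [[-0.58,0.81], [0.81,0.58]]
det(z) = 0.06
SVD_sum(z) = [[1.06, -1.48], [0.54, -0.75]] + [[-0.01, -0.01], [0.02, 0.01]]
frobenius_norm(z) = 2.05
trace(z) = 0.31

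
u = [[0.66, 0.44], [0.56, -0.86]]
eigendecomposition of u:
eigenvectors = [[0.95, -0.26], [0.32, 0.97]]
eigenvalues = [0.81, -1.01]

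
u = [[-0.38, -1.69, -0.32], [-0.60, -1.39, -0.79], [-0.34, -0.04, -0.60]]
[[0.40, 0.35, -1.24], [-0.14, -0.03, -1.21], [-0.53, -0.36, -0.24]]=u@ [[1.75,  0.46,  -0.21], [-0.62,  -0.38,  0.69], [-0.06,  0.36,  0.48]]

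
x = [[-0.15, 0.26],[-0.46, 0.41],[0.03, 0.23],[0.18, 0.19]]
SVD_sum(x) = [[-0.19, 0.22],[-0.4, 0.46],[-0.1, 0.12],[-0.02, 0.02]] + [[0.04, 0.04], [-0.06, -0.05], [0.13, 0.11], [0.20, 0.17]]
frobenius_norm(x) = 0.77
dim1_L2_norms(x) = [0.3, 0.62, 0.23, 0.26]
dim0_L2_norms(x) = [0.52, 0.57]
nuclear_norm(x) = 1.02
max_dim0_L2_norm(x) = 0.57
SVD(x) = [[-0.42,0.17], [-0.88,-0.25], [-0.22,0.53], [-0.04,0.79]] @ diag([0.6962311143393242, 0.32766176985700224]) @ [[0.65, -0.76], [0.76, 0.65]]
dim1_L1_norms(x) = [0.41, 0.87, 0.26, 0.37]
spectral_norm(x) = 0.70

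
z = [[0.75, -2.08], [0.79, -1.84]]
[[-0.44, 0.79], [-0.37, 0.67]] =z @[[0.14, -0.25], [0.26, -0.47]]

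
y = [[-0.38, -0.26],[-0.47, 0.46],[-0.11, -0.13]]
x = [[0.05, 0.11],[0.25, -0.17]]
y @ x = [[-0.08, 0.00], [0.09, -0.13], [-0.04, 0.01]]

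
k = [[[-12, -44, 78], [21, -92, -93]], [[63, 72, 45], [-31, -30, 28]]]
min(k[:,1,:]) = -93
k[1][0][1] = 72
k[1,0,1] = 72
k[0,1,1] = -92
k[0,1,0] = 21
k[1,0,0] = 63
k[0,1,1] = -92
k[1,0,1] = 72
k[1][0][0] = 63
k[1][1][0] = -31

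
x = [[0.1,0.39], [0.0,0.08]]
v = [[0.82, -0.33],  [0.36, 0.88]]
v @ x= [[0.08, 0.29],[0.04, 0.21]]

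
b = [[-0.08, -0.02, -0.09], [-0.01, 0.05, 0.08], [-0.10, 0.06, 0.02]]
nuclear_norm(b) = 0.28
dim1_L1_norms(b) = [0.19, 0.14, 0.18]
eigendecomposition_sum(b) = [[-0.10, 0.01, -0.06], [0.02, -0.0, 0.01], [-0.07, 0.01, -0.04]] + [[-0.00, -0.0, 0.0],[-0.0, -0.00, 0.0],[0.0, 0.00, -0.0]] + [[0.02, -0.03, -0.03], [-0.03, 0.05, 0.06], [-0.03, 0.05, 0.06]]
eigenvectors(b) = [[0.80, 0.36, 0.34], [-0.20, 0.80, -0.67], [0.57, -0.49, -0.66]]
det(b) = 0.00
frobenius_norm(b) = 0.19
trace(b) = -0.01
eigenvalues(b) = [-0.14, -0.0, 0.13]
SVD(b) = [[-0.86,0.04,-0.51],[0.4,-0.57,-0.72],[-0.33,-0.82,0.47]] @ diag([0.14234906120542817, 0.13276022016307476, 0.003386549303519945]) @ [[0.68, 0.12, 0.72], [0.63, -0.59, -0.5], [0.37, 0.80, -0.48]]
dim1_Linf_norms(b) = [0.09, 0.08, 0.1]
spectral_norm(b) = 0.14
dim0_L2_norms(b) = [0.13, 0.08, 0.12]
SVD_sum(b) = [[-0.08, -0.02, -0.09], [0.04, 0.01, 0.04], [-0.03, -0.01, -0.03]] + [[0.00,  -0.00,  -0.0], [-0.05,  0.04,  0.04], [-0.07,  0.06,  0.05]] + [[-0.00, -0.00, 0.00], [-0.00, -0.0, 0.0], [0.00, 0.00, -0.0]]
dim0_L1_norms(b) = [0.19, 0.13, 0.19]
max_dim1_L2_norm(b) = 0.12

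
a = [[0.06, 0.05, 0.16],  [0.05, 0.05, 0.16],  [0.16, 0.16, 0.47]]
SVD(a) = [[-0.31, 0.90, -0.30], [-0.30, -0.39, -0.87], [-0.9, -0.18, 0.39]] @ diag([0.5782077043927762, 0.006988947614208439, 0.005196652006984697]) @ [[-0.31, -0.30, -0.90], [0.90, -0.39, -0.18], [0.30, 0.87, -0.39]]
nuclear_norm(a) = 0.59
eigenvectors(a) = [[0.31, 0.9, -0.3],[0.30, -0.39, -0.87],[0.90, -0.18, 0.39]]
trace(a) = 0.58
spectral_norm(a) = 0.58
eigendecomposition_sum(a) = [[0.05,0.05,0.16], [0.05,0.05,0.16], [0.16,0.16,0.47]] + [[0.01, -0.00, -0.0], [-0.00, 0.0, 0.00], [-0.00, 0.0, 0.00]] + [[-0.00,-0.0,0.00], [-0.0,-0.00,0.00], [0.00,0.0,-0.00]]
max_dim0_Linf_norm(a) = 0.47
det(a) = -0.00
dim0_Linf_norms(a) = [0.16, 0.16, 0.47]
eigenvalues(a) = [0.58, 0.01, -0.01]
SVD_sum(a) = [[0.05,0.05,0.16], [0.05,0.05,0.16], [0.16,0.16,0.47]] + [[0.01, -0.0, -0.00], [-0.0, 0.0, 0.00], [-0.0, 0.0, 0.00]] + [[-0.00,-0.00,0.0], [-0.0,-0.0,0.0], [0.00,0.0,-0.00]]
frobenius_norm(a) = 0.58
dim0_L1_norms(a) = [0.27, 0.26, 0.79]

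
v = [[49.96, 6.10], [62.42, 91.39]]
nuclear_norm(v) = 152.16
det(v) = 4185.08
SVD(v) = [[-0.32,-0.95], [-0.95,0.32]] @ diag([116.11423949296525, 36.04280076478951]) @ [[-0.65, -0.76],[-0.76, 0.65]]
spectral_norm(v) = 116.11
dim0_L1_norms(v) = [112.38, 97.49]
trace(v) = 141.35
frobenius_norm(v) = 121.58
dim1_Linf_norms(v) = [49.96, 91.39]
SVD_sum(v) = [[23.89, 28.19], [71.17, 83.97]] + [[26.07, -22.09], [-8.75, 7.42]]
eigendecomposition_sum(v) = [[36.47, -4.52], [-46.30, 5.74]] + [[13.49, 10.62], [108.72, 85.65]]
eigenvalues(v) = [42.22, 99.13]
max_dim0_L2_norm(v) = 91.59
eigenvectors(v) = [[-0.62, -0.12], [0.79, -0.99]]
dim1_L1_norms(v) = [56.06, 153.81]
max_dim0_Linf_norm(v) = 91.39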